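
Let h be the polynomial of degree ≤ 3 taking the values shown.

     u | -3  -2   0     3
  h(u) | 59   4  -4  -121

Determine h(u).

Write h(u) = au^3 + bu^2 + cu + d. Substituting each data point gives a linear system:
  -27a + 9b - 3c + d = 59
  -8a + 4b - 2c + d = 4
  d = -4
  27a + 9b + 3c + d = -121
Solving the system yields a = -4, b = -3, c = 6, d = -4.
So h(u) = -4u^3 - 3u^2 + 6u - 4.
Check: h(-3) = 59. ✓

h(u) = -4u^3 - 3u^2 + 6u - 4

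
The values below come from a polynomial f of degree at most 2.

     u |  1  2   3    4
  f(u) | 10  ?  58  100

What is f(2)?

28

The 3 known points determine the degree-2 polynomial uniquely.
Write f(u) = au^2 + bu + c. Substituting each data point gives a linear system:
  a + b + c = 10
  9a + 3b + c = 58
  16a + 4b + c = 100
Solving the system yields a = 6, b = 0, c = 4.
So f(u) = 6u² + 4.
Then f(2) = 28.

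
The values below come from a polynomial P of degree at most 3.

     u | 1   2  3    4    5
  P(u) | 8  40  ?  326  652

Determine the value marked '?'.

On equispaced nodes a degree-3 polynomial has vanishing fourth forward difference, so
  P(1) - 4·P(2) + 6·P(3) - 4·P(4) + P(5) = 0.
Substituting the known values and solving for P(3):
  6·P(3) = 804
  P(3) = 134.

134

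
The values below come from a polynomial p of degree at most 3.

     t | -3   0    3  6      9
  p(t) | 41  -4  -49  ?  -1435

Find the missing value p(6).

On equispaced nodes a degree-3 polynomial has vanishing fourth forward difference, so
  p(-3) - 4·p(0) + 6·p(3) - 4·p(6) + p(9) = 0.
Substituting the known values and solving for p(6):
  -4·p(6) = 1672
  p(6) = -418.

-418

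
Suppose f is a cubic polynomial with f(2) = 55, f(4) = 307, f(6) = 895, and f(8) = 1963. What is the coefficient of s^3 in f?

Write f(s) = as^3 + bs^2 + cs + d. Substituting each data point gives a linear system:
  8a + 4b + 2c + d = 55
  64a + 16b + 4c + d = 307
  216a + 36b + 6c + d = 895
  512a + 64b + 8c + d = 1963
Solving the system yields a = 3, b = 6, c = 6, d = -5.
So f(s) = 3s³ + 6s² + 6s - 5.
The leading coefficient is 3.

3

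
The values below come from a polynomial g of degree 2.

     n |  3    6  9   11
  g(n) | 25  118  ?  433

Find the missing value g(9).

283

The 3 known points determine the degree-2 polynomial uniquely.
Write g(n) = an^2 + bn + c. Substituting each data point gives a linear system:
  9a + 3b + c = 25
  36a + 6b + c = 118
  121a + 11b + c = 433
Solving the system yields a = 4, b = -5, c = 4.
So g(n) = 4n^2 - 5n + 4.
Then g(9) = 283.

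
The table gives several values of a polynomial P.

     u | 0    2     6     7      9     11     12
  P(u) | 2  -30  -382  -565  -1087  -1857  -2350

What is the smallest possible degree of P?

Divided differences on the nodes 0, 2, 6, 7, 9, 11, 12:
  order 0: 2  -30  -382  -565  -1087  -1857  -2350
  order 1: -16  -88  -183  -261  -385  -493
  order 2: -12  -19  -26  -31  -36
  order 3: -1  -1  -1  -1
  order 4: 0  0  0
  order 5: 0  0
  order 6: 0
The order-3 divided differences are all -1 (nonzero) and every higher order vanishes, so the data lies on a polynomial of degree exactly 3.

3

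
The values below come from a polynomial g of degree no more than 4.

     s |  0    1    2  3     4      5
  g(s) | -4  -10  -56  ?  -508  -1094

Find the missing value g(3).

On equispaced nodes a degree-4 polynomial has vanishing fifth forward difference, so
  - g(0) + 5·g(1) - 10·g(2) + 10·g(3) - 5·g(4) + g(5) = 0.
Substituting the known values and solving for g(3):
  10·g(3) = -1960
  g(3) = -196.

-196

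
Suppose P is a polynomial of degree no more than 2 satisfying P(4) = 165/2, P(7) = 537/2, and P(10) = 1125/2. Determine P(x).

Using the Lagrange interpolation formula with nodes 4, 7, 10:
  L_0(x) = (x - 7)(x - 10) / 18
  L_1(x) = (x - 4)(x - 10) / -9
  L_2(x) = (x - 4)(x - 7) / 18
Then P(x) = 165/2·L_0(x) + 537/2·L_1(x) + 1125/2·L_2(x).
Expanding and collecting terms gives P(x) = 6x^2 - 4x + 5/2.
Check: P(4) = 165/2. ✓

P(x) = 6x^2 - 4x + 5/2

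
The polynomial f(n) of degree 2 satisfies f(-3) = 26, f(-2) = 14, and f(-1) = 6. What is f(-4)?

42

Write f(n) = an^2 + bn + c. Substituting each data point gives a linear system:
  9a - 3b + c = 26
  4a - 2b + c = 14
  a - b + c = 6
Solving the system yields a = 2, b = -2, c = 2.
So f(n) = 2n² - 2n + 2.
Then f(-4) = 42.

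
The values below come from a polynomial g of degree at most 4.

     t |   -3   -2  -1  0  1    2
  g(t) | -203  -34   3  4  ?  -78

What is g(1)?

The 5 known points determine the degree-4 polynomial uniquely.
Write g(t) = at^4 + bt^3 + ct^2 + dt + e. Substituting each data point gives a linear system:
  81a - 27b + 9c - 3d + e = -203
  16a - 8b + 4c - 2d + e = -34
  a - b + c - d + e = 3
  e = 4
  16a + 8b + 4c + 2d + e = -78
Solving the system yields a = -3, b = -2, c = -3, d = -3, e = 4.
So g(t) = -3t^4 - 2t^3 - 3t^2 - 3t + 4.
Then g(1) = -7.

-7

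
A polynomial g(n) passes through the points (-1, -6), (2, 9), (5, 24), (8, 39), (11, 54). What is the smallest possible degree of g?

Forward differences of the values at n = -1, 2, 5, 8, 11:
  g  : -6  9  24  39  54
  Δ  : 15  15  15  15
  Δ^2: 0  0  0
  Δ^3: 0  0
  Δ^4: 0
The first differences are constant (15) and nonzero, while all higher differences vanish, so the minimal degree is 1.

1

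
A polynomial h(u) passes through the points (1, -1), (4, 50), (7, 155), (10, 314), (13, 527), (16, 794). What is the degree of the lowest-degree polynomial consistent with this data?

Forward differences of the values at u = 1, 4, 7, 10, 13, 16:
  h  : -1  50  155  314  527  794
  Δ  : 51  105  159  213  267
  Δ^2: 54  54  54  54
  Δ^3: 0  0  0
  Δ^4: 0  0
  Δ^5: 0
The second differences are constant (54) and nonzero, while all higher differences vanish, so the minimal degree is 2.

2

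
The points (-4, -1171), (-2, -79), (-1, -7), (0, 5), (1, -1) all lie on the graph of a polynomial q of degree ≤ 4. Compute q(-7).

-11209

Using the Lagrange interpolation formula with nodes -4, -2, -1, 0, 1:
  L_0(u) = (u + 2)(u + 1)u(u - 1) / 120
  L_1(u) = (u + 4)(u + 1)u(u - 1) / -12
  L_2(u) = (u + 4)(u + 2)u(u - 1) / 6
  L_3(u) = (u + 4)(u + 2)(u + 1)(u - 1) / -8
  L_4(u) = (u + 4)(u + 2)(u + 1)u / 30
Then q(u) = -1171·L_0(u) - 79·L_1(u) - 7·L_2(u) + 5·L_3(u) - 1·L_4(u).
Expanding and collecting terms gives q(u) = -5u^4 - 3u^3 - 4u^2 + 6u + 5.
Evaluating at u = -7: q(-7) = -11209.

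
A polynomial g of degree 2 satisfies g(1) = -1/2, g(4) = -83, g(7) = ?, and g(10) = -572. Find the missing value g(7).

-547/2

On equispaced nodes a degree-2 polynomial has vanishing third forward difference, so
  - g(1) + 3·g(4) - 3·g(7) + g(10) = 0.
Substituting the known values and solving for g(7):
  -3·g(7) = 1641/2
  g(7) = -547/2.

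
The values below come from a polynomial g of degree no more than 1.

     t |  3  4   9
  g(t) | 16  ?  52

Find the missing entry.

22

The 2 known points determine the degree-1 polynomial uniquely.
Write g(t) = at + b. Substituting each data point gives a linear system:
  3a + b = 16
  9a + b = 52
Solving the system yields a = 6, b = -2.
So g(t) = 6t - 2.
Then g(4) = 22.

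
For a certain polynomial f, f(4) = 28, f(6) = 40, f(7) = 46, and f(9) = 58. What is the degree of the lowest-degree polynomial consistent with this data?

Divided differences on the nodes 4, 6, 7, 9:
  order 0: 28  40  46  58
  order 1: 6  6  6
  order 2: 0  0
  order 3: 0
The order-1 divided differences are all 6 (nonzero) and every higher order vanishes, so the data lies on a polynomial of degree exactly 1.

1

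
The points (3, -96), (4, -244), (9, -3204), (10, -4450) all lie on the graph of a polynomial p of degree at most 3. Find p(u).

p(u) = -5u^3 + 6u^2 - 5u

Write p(u) = au^3 + bu^2 + cu + d. Substituting each data point gives a linear system:
  27a + 9b + 3c + d = -96
  64a + 16b + 4c + d = -244
  729a + 81b + 9c + d = -3204
  1000a + 100b + 10c + d = -4450
Solving the system yields a = -5, b = 6, c = -5, d = 0.
So p(u) = -5u^3 + 6u^2 - 5u.
Check: p(4) = -244. ✓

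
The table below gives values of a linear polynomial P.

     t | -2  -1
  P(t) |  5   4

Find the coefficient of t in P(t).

-1

Write P(t) = at + b. Substituting each data point gives a linear system:
  -2a + b = 5
  -a + b = 4
Solving the system yields a = -1, b = 3.
So P(t) = -t + 3.
The leading coefficient is -1.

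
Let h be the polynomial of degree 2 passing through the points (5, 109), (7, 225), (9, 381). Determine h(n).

h(n) = 5n^2 - 2n - 6

Using the Lagrange interpolation formula with nodes 5, 7, 9:
  L_0(n) = (n - 7)(n - 9) / 8
  L_1(n) = (n - 5)(n - 9) / -4
  L_2(n) = (n - 5)(n - 7) / 8
Then h(n) = 109·L_0(n) + 225·L_1(n) + 381·L_2(n).
Expanding and collecting terms gives h(n) = 5n^2 - 2n - 6.
Check: h(7) = 225. ✓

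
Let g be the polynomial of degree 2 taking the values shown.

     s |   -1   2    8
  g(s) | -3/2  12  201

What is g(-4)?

39

Using the Lagrange interpolation formula with nodes -1, 2, 8:
  L_0(s) = (s - 2)(s - 8) / 27
  L_1(s) = (s + 1)(s - 8) / -18
  L_2(s) = (s + 1)(s - 2) / 54
Then g(s) = -3/2·L_0(s) + 12·L_1(s) + 201·L_2(s).
Expanding and collecting terms gives g(s) = 3s^2 + (3/2)s - 3.
Evaluating at s = -4: g(-4) = 39.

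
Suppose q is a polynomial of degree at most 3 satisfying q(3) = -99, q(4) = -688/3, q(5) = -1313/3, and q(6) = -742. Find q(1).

-1/3

Using the Lagrange interpolation formula with nodes 3, 4, 5, 6:
  L_0(n) = (n - 4)(n - 5)(n - 6) / -6
  L_1(n) = (n - 3)(n - 5)(n - 6) / 2
  L_2(n) = (n - 3)(n - 4)(n - 6) / -2
  L_3(n) = (n - 3)(n - 4)(n - 5) / 6
Then q(n) = -99·L_0(n) - 688/3·L_1(n) - 1313/3·L_2(n) - 742·L_3(n).
Expanding and collecting terms gives q(n) = -3n³ - 3n² + (5/3)n + 4.
Evaluating at n = 1: q(1) = -1/3.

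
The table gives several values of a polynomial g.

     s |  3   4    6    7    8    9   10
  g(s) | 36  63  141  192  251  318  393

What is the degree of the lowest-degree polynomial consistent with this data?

Divided differences on the nodes 3, 4, 6, 7, 8, 9, 10:
  order 0: 36  63  141  192  251  318  393
  order 1: 27  39  51  59  67  75
  order 2: 4  4  4  4  4
  order 3: 0  0  0  0
  order 4: 0  0  0
  order 5: 0  0
  order 6: 0
The order-2 divided differences are all 4 (nonzero) and every higher order vanishes, so the data lies on a polynomial of degree exactly 2.

2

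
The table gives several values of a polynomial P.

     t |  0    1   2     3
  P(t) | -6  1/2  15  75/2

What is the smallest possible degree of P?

Forward differences of the values at t = 0, 1, 2, 3:
  P  : -6  1/2  15  75/2
  Δ  : 13/2  29/2  45/2
  Δ^2: 8  8
  Δ^3: 0
The second differences are constant (8) and nonzero, while all higher differences vanish, so the minimal degree is 2.

2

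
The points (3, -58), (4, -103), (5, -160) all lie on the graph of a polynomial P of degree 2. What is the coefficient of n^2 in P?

-6

Write P(n) = an^2 + bn + c. Substituting each data point gives a linear system:
  9a + 3b + c = -58
  16a + 4b + c = -103
  25a + 5b + c = -160
Solving the system yields a = -6, b = -3, c = 5.
So P(n) = -6n² - 3n + 5.
The leading coefficient is -6.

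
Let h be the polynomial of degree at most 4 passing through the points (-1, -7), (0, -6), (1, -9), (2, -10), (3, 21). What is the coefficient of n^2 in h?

Write h(n) = an^4 + bn^3 + cn^2 + dn + e. Substituting each data point gives a linear system:
  a - b + c - d + e = -7
  e = -6
  a + b + c + d + e = -9
  16a + 8b + 4c + 2d + e = -10
  81a + 27b + 9c + 3d + e = 21
Solving the system yields a = 1, b = -1, c = -3, d = 0, e = -6.
So h(n) = n^4 - n^3 - 3n^2 - 6.
The coefficient of n^2 is -3.

-3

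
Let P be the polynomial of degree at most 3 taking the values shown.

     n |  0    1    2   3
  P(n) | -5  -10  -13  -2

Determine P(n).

P(n) = 2n^3 - 5n^2 - 2n - 5

Write P(n) = an^3 + bn^2 + cn + d. Substituting each data point gives a linear system:
  d = -5
  a + b + c + d = -10
  8a + 4b + 2c + d = -13
  27a + 9b + 3c + d = -2
Solving the system yields a = 2, b = -5, c = -2, d = -5.
So P(n) = 2n^3 - 5n^2 - 2n - 5.
Check: P(3) = -2. ✓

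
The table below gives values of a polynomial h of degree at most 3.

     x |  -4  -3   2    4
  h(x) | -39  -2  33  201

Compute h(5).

Write h(x) = ax^3 + bx^2 + cx + d. Substituting each data point gives a linear system:
  -64a + 16b - 4c + d = -39
  -27a + 9b - 3c + d = -2
  8a + 4b + 2c + d = 33
  64a + 16b + 4c + d = 201
Solving the system yields a = 2, b = 5, c = -2, d = 1.
So h(x) = 2x^3 + 5x^2 - 2x + 1.
Then h(5) = 366.

366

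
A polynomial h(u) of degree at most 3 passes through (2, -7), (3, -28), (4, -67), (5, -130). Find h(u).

h(u) = -u^3 - 2u + 5

Write h(u) = au^3 + bu^2 + cu + d. Substituting each data point gives a linear system:
  8a + 4b + 2c + d = -7
  27a + 9b + 3c + d = -28
  64a + 16b + 4c + d = -67
  125a + 25b + 5c + d = -130
Solving the system yields a = -1, b = 0, c = -2, d = 5.
So h(u) = -u^3 - 2u + 5.
Check: h(4) = -67. ✓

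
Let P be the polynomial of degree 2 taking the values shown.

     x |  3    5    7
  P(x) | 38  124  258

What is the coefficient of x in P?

-5

Write P(x) = ax^2 + bx + c. Substituting each data point gives a linear system:
  9a + 3b + c = 38
  25a + 5b + c = 124
  49a + 7b + c = 258
Solving the system yields a = 6, b = -5, c = -1.
So P(x) = 6x^2 - 5x - 1.
The coefficient of x is -5.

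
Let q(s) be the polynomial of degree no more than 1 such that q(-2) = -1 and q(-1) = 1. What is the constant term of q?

3

Write q(s) = as + b. Substituting each data point gives a linear system:
  -2a + b = -1
  -a + b = 1
Solving the system yields a = 2, b = 3.
So q(s) = 2s + 3.
The constant term is 3.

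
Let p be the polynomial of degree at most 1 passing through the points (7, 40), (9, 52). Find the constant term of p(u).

-2

Write p(u) = au + b. Substituting each data point gives a linear system:
  7a + b = 40
  9a + b = 52
Solving the system yields a = 6, b = -2.
So p(u) = 6u - 2.
The constant term is -2.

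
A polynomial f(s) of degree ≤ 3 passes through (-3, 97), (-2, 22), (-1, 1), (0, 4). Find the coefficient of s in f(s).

Write f(s) = as^3 + bs^2 + cs + d. Substituting each data point gives a linear system:
  -27a + 9b - 3c + d = 97
  -8a + 4b - 2c + d = 22
  -a + b - c + d = 1
  d = 4
Solving the system yields a = -5, b = -3, c = 5, d = 4.
So f(s) = -5s³ - 3s² + 5s + 4.
The coefficient of s is 5.

5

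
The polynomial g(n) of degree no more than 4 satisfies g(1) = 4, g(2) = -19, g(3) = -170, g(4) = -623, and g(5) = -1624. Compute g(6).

Write g(n) = an^4 + bn^3 + cn^2 + dn + e. Substituting each data point gives a linear system:
  a + b + c + d + e = 4
  16a + 8b + 4c + 2d + e = -19
  81a + 27b + 9c + 3d + e = -170
  256a + 64b + 16c + 4d + e = -623
  625a + 125b + 25c + 5d + e = -1624
Solving the system yields a = -3, b = 1, c = 5, d = 0, e = 1.
So g(n) = -3n^4 + n^3 + 5n^2 + 1.
Then g(6) = -3491.

-3491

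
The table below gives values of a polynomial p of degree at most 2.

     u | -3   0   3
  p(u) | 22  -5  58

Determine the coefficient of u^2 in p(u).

Write p(u) = au^2 + bu + c. Substituting each data point gives a linear system:
  9a - 3b + c = 22
  c = -5
  9a + 3b + c = 58
Solving the system yields a = 5, b = 6, c = -5.
So p(u) = 5u^2 + 6u - 5.
The leading coefficient is 5.

5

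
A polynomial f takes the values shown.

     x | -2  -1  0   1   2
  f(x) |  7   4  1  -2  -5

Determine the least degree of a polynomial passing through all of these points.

1

Forward differences of the values at x = -2, -1, 0, 1, 2:
  f  : 7  4  1  -2  -5
  Δ  : -3  -3  -3  -3
  Δ^2: 0  0  0
  Δ^3: 0  0
  Δ^4: 0
The first differences are constant (-3) and nonzero, while all higher differences vanish, so the minimal degree is 1.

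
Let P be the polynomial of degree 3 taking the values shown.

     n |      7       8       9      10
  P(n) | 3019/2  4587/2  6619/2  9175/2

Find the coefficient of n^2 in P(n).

Write P(n) = an^3 + bn^2 + cn + d. Substituting each data point gives a linear system:
  343a + 49b + 7c + d = 3019/2
  512a + 64b + 8c + d = 4587/2
  729a + 81b + 9c + d = 6619/2
  1000a + 100b + 10c + d = 9175/2
Solving the system yields a = 5, b = -4, c = -1, d = -5/2.
So P(n) = 5n³ - 4n² - n - 5/2.
The coefficient of n^2 is -4.

-4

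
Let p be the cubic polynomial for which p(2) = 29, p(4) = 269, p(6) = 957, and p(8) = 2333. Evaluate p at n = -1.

Using the Lagrange interpolation formula with nodes 2, 4, 6, 8:
  L_0(n) = (n - 4)(n - 6)(n - 8) / -48
  L_1(n) = (n - 2)(n - 6)(n - 8) / 16
  L_2(n) = (n - 2)(n - 4)(n - 8) / -16
  L_3(n) = (n - 2)(n - 4)(n - 6) / 48
Then p(n) = 29·L_0(n) + 269·L_1(n) + 957·L_2(n) + 2333·L_3(n).
Expanding and collecting terms gives p(n) = 5n³ - 4n² + 4n - 3.
Evaluating at n = -1: p(-1) = -16.

-16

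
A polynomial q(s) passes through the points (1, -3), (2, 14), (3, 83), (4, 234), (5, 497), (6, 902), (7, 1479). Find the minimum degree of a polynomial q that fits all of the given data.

3

Forward differences of the values at s = 1, 2, 3, 4, 5, 6, 7:
  q  : -3  14  83  234  497  902  1479
  Δ  : 17  69  151  263  405  577
  Δ^2: 52  82  112  142  172
  Δ^3: 30  30  30  30
  Δ^4: 0  0  0
  Δ^5: 0  0
  Δ^6: 0
The third differences are constant (30) and nonzero, while all higher differences vanish, so the minimal degree is 3.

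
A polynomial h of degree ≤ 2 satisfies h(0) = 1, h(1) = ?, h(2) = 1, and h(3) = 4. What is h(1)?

The 3 known points determine the degree-2 polynomial uniquely.
Write h(t) = at^2 + bt + c. Substituting each data point gives a linear system:
  c = 1
  4a + 2b + c = 1
  9a + 3b + c = 4
Solving the system yields a = 1, b = -2, c = 1.
So h(t) = t^2 - 2t + 1.
Then h(1) = 0.

0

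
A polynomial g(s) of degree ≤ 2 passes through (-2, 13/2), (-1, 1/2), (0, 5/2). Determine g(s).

Using the Lagrange interpolation formula with nodes -2, -1, 0:
  L_0(s) = (s + 1)s / 2
  L_1(s) = (s + 2)s / -1
  L_2(s) = (s + 2)(s + 1) / 2
Then g(s) = 13/2·L_0(s) + 1/2·L_1(s) + 5/2·L_2(s).
Expanding and collecting terms gives g(s) = 4s^2 + 6s + 5/2.
Check: g(0) = 5/2. ✓

g(s) = 4s^2 + 6s + 5/2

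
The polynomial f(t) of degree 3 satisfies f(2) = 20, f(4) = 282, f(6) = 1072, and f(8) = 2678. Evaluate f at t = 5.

593

Using the Lagrange interpolation formula with nodes 2, 4, 6, 8:
  L_0(t) = (t - 4)(t - 6)(t - 8) / -48
  L_1(t) = (t - 2)(t - 6)(t - 8) / 16
  L_2(t) = (t - 2)(t - 4)(t - 8) / -16
  L_3(t) = (t - 2)(t - 4)(t - 6) / 48
Then f(t) = 20·L_0(t) + 282·L_1(t) + 1072·L_2(t) + 2678·L_3(t).
Expanding and collecting terms gives f(t) = 6t^3 - 6t^2 - t - 2.
Evaluating at t = 5: f(5) = 593.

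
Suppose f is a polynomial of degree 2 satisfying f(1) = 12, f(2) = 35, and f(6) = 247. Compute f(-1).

Using the Lagrange interpolation formula with nodes 1, 2, 6:
  L_0(n) = (n - 2)(n - 6) / 5
  L_1(n) = (n - 1)(n - 6) / -4
  L_2(n) = (n - 1)(n - 2) / 20
Then f(n) = 12·L_0(n) + 35·L_1(n) + 247·L_2(n).
Expanding and collecting terms gives f(n) = 6n² + 5n + 1.
Evaluating at n = -1: f(-1) = 2.

2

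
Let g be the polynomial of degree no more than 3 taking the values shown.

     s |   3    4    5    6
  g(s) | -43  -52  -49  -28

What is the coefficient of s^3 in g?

Write g(s) = as^3 + bs^2 + cs + d. Substituting each data point gives a linear system:
  27a + 9b + 3c + d = -43
  64a + 16b + 4c + d = -52
  125a + 25b + 5c + d = -49
  216a + 36b + 6c + d = -28
Solving the system yields a = 1, b = -6, c = -4, d = -4.
So g(s) = s³ - 6s² - 4s - 4.
The leading coefficient is 1.

1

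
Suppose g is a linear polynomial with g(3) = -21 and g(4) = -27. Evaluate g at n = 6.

Write g(n) = an + b. Substituting each data point gives a linear system:
  3a + b = -21
  4a + b = -27
Solving the system yields a = -6, b = -3.
So g(n) = -6n - 3.
Then g(6) = -39.

-39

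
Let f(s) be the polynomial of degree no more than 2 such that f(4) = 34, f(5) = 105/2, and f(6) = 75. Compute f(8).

Write f(s) = as^2 + bs + c. Substituting each data point gives a linear system:
  16a + 4b + c = 34
  25a + 5b + c = 105/2
  36a + 6b + c = 75
Solving the system yields a = 2, b = 1/2, c = 0.
So f(s) = 2s² + (1/2)s.
Then f(8) = 132.

132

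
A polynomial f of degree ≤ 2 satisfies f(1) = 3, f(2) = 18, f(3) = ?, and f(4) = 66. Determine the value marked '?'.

39

On equispaced nodes a degree-2 polynomial has vanishing third forward difference, so
  - f(1) + 3·f(2) - 3·f(3) + f(4) = 0.
Substituting the known values and solving for f(3):
  -3·f(3) = -117
  f(3) = 39.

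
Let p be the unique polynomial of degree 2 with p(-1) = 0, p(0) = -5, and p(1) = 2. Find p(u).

Write p(u) = au^2 + bu + c. Substituting each data point gives a linear system:
  a - b + c = 0
  c = -5
  a + b + c = 2
Solving the system yields a = 6, b = 1, c = -5.
So p(u) = 6u^2 + u - 5.
Check: p(1) = 2. ✓

p(u) = 6u^2 + u - 5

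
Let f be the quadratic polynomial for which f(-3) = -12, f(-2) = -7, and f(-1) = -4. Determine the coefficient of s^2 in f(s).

Write f(s) = as^2 + bs + c. Substituting each data point gives a linear system:
  9a - 3b + c = -12
  4a - 2b + c = -7
  a - b + c = -4
Solving the system yields a = -1, b = 0, c = -3.
So f(s) = -s^2 - 3.
The leading coefficient is -1.

-1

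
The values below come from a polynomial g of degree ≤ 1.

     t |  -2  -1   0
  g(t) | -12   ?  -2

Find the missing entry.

-7

On equispaced nodes a degree-1 polynomial has vanishing second forward difference, so
  g(-2) - 2·g(-1) + g(0) = 0.
Substituting the known values and solving for g(-1):
  -2·g(-1) = 14
  g(-1) = -7.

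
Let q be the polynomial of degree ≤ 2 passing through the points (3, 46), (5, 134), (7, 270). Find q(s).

q(s) = 6s^2 - 4s + 4

Using the Lagrange interpolation formula with nodes 3, 5, 7:
  L_0(s) = (s - 5)(s - 7) / 8
  L_1(s) = (s - 3)(s - 7) / -4
  L_2(s) = (s - 3)(s - 5) / 8
Then q(s) = 46·L_0(s) + 134·L_1(s) + 270·L_2(s).
Expanding and collecting terms gives q(s) = 6s^2 - 4s + 4.
Check: q(5) = 134. ✓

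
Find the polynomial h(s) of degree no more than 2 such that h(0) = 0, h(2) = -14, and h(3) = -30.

Using the Lagrange interpolation formula with nodes 0, 2, 3:
  L_0(s) = (s - 2)(s - 3) / 6
  L_1(s) = s(s - 3) / -2
  L_2(s) = s(s - 2) / 3
Then h(s) = 0·L_0(s) - 14·L_1(s) - 30·L_2(s).
Expanding and collecting terms gives h(s) = -3s² - s.
Check: h(3) = -30. ✓

h(s) = -3s^2 - s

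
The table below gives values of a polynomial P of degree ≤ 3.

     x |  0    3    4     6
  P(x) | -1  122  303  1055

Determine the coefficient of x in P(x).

-4

Write P(x) = ax^3 + bx^2 + cx + d. Substituting each data point gives a linear system:
  d = -1
  27a + 9b + 3c + d = 122
  64a + 16b + 4c + d = 303
  216a + 36b + 6c + d = 1055
Solving the system yields a = 5, b = 0, c = -4, d = -1.
So P(x) = 5x^3 - 4x - 1.
The coefficient of x is -4.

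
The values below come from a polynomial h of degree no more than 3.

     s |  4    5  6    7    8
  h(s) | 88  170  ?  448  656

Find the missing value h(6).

The 4 known points determine the degree-3 polynomial uniquely.
Write h(s) = as^3 + bs^2 + cs + d. Substituting each data point gives a linear system:
  64a + 16b + 4c + d = 88
  125a + 25b + 5c + d = 170
  343a + 49b + 7c + d = 448
  512a + 64b + 8c + d = 656
Solving the system yields a = 1, b = 3, c = -6, d = 0.
So h(s) = s^3 + 3s^2 - 6s.
Then h(6) = 288.

288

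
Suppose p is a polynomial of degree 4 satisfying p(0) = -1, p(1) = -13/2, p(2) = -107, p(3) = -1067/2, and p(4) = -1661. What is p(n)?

p(n) = -6n^4 - (5/2)n^3 + 2n^2 + n - 1

Write p(n) = an^4 + bn^3 + cn^2 + dn + e. Substituting each data point gives a linear system:
  e = -1
  a + b + c + d + e = -13/2
  16a + 8b + 4c + 2d + e = -107
  81a + 27b + 9c + 3d + e = -1067/2
  256a + 64b + 16c + 4d + e = -1661
Solving the system yields a = -6, b = -5/2, c = 2, d = 1, e = -1.
So p(n) = -6n⁴ - (5/2)n³ + 2n² + n - 1.
Check: p(0) = -1. ✓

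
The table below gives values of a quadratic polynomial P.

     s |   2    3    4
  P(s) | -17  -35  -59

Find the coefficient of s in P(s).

Write P(s) = as^2 + bs + c. Substituting each data point gives a linear system:
  4a + 2b + c = -17
  9a + 3b + c = -35
  16a + 4b + c = -59
Solving the system yields a = -3, b = -3, c = 1.
So P(s) = -3s² - 3s + 1.
The coefficient of s is -3.

-3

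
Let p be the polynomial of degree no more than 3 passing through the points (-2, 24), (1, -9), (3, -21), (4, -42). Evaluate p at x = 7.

Write p(x) = ax^3 + bx^2 + cx + d. Substituting each data point gives a linear system:
  -8a + 4b - 2c + d = 24
  a + b + c + d = -9
  27a + 9b + 3c + d = -21
  64a + 16b + 4c + d = -42
Solving the system yields a = -1, b = 3, c = -5, d = -6.
So p(x) = -x^3 + 3x^2 - 5x - 6.
Then p(7) = -237.

-237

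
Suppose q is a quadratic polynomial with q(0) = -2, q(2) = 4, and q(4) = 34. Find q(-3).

34

Using the Lagrange interpolation formula with nodes 0, 2, 4:
  L_0(n) = (n - 2)(n - 4) / 8
  L_1(n) = n(n - 4) / -4
  L_2(n) = n(n - 2) / 8
Then q(n) = -2·L_0(n) + 4·L_1(n) + 34·L_2(n).
Expanding and collecting terms gives q(n) = 3n^2 - 3n - 2.
Evaluating at n = -3: q(-3) = 34.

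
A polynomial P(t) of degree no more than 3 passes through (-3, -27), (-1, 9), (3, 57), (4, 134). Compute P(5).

261

Using the Lagrange interpolation formula with nodes -3, -1, 3, 4:
  L_0(t) = (t + 1)(t - 3)(t - 4) / -84
  L_1(t) = (t + 3)(t - 3)(t - 4) / 40
  L_2(t) = (t + 3)(t + 1)(t - 4) / -24
  L_3(t) = (t + 3)(t + 1)(t - 3) / 35
Then P(t) = -27·L_0(t) + 9·L_1(t) + 57·L_2(t) + 134·L_3(t).
Expanding and collecting terms gives P(t) = 2t^3 + t^2 - 4t + 6.
Evaluating at t = 5: P(5) = 261.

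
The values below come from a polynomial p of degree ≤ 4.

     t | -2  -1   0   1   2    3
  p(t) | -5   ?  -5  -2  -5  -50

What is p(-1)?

The 5 known points determine the degree-4 polynomial uniquely.
Write p(t) = at^4 + bt^3 + ct^2 + dt + e. Substituting each data point gives a linear system:
  16a - 8b + 4c - 2d + e = -5
  e = -5
  a + b + c + d + e = -2
  16a + 8b + 4c + 2d + e = -5
  81a + 27b + 9c + 3d + e = -50
Solving the system yields a = -1, b = 0, c = 4, d = 0, e = -5.
So p(t) = -t^4 + 4t^2 - 5.
Then p(-1) = -2.

-2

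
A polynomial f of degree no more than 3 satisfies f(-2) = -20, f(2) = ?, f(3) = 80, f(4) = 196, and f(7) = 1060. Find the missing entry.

20

The 4 known points determine the degree-3 polynomial uniquely.
Write f(n) = an^3 + bn^2 + cn + d. Substituting each data point gives a linear system:
  -8a + 4b - 2c + d = -20
  27a + 9b + 3c + d = 80
  64a + 16b + 4c + d = 196
  343a + 49b + 7c + d = 1060
Solving the system yields a = 3, b = 1, c = -2, d = -4.
So f(n) = 3n^3 + n^2 - 2n - 4.
Then f(2) = 20.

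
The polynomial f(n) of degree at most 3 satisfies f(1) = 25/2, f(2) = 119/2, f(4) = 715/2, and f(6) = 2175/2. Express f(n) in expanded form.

Using the Lagrange interpolation formula with nodes 1, 2, 4, 6:
  L_0(n) = (n - 2)(n - 4)(n - 6) / -15
  L_1(n) = (n - 1)(n - 4)(n - 6) / 8
  L_2(n) = (n - 1)(n - 2)(n - 6) / -12
  L_3(n) = (n - 1)(n - 2)(n - 4) / 40
Then f(n) = 25/2·L_0(n) + 119/2·L_1(n) + 715/2·L_2(n) + 2175/2·L_3(n).
Expanding and collecting terms gives f(n) = 4n³ + 6n² + n + 3/2.
Check: f(6) = 2175/2. ✓

f(n) = 4n^3 + 6n^2 + n + 3/2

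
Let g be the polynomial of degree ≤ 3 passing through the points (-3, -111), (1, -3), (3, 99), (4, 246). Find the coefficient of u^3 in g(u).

4

Write g(u) = au^3 + bu^2 + cu + d. Substituting each data point gives a linear system:
  -27a + 9b - 3c + d = -111
  a + b + c + d = -3
  27a + 9b + 3c + d = 99
  64a + 16b + 4c + d = 246
Solving the system yields a = 4, b = 0, c = -1, d = -6.
So g(u) = 4u^3 - u - 6.
The leading coefficient is 4.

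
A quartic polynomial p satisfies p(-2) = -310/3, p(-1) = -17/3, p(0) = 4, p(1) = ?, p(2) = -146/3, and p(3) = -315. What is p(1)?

The 5 known points determine the degree-4 polynomial uniquely.
Write p(n) = an^4 + bn^3 + cn^2 + dn + e. Substituting each data point gives a linear system:
  16a - 8b + 4c - 2d + e = -310/3
  a - b + c - d + e = -17/3
  e = 4
  16a + 8b + 4c + 2d + e = -146/3
  81a + 27b + 9c + 3d + e = -315
Solving the system yields a = -5, b = 3, c = 0, d = 5/3, e = 4.
So p(n) = -5n⁴ + 3n³ + (5/3)n + 4.
Then p(1) = 11/3.

11/3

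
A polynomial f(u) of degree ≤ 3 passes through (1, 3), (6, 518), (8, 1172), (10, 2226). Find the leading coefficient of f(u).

2

Write f(u) = au^3 + bu^2 + cu + d. Substituting each data point gives a linear system:
  a + b + c + d = 3
  216a + 36b + 6c + d = 518
  512a + 64b + 8c + d = 1172
  1000a + 100b + 10c + d = 2226
Solving the system yields a = 2, b = 2, c = 3, d = -4.
So f(u) = 2u^3 + 2u^2 + 3u - 4.
The leading coefficient is 2.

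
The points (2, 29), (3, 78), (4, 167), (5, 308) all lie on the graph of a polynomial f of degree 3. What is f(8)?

1163

Forward differences of the values at n = 2, 3, 4, 5:
  f  : 29  78  167  308
  Δ  : 49  89  141
  Δ^2: 40  52
  Δ^3: 12
The third differences are constant, confirming degree 3.
Interpolating (Newton forward form) and evaluating at n = 8 gives f(8) = 1163.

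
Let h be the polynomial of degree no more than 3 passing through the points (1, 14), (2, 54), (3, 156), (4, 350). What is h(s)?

h(s) = 5s^3 + s^2 + 2s + 6

Write h(s) = as^3 + bs^2 + cs + d. Substituting each data point gives a linear system:
  a + b + c + d = 14
  8a + 4b + 2c + d = 54
  27a + 9b + 3c + d = 156
  64a + 16b + 4c + d = 350
Solving the system yields a = 5, b = 1, c = 2, d = 6.
So h(s) = 5s³ + s² + 2s + 6.
Check: h(1) = 14. ✓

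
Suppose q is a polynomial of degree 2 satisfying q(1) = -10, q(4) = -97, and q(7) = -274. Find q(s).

q(s) = -5s^2 - 4s - 1

Write q(s) = as^2 + bs + c. Substituting each data point gives a linear system:
  a + b + c = -10
  16a + 4b + c = -97
  49a + 7b + c = -274
Solving the system yields a = -5, b = -4, c = -1.
So q(s) = -5s^2 - 4s - 1.
Check: q(7) = -274. ✓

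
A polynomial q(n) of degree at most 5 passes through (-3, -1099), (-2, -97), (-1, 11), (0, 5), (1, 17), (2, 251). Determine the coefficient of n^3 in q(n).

-2

Write q(n) = an^5 + bn^4 + cn^3 + dn^2 + en + k. Substituting each data point gives a linear system:
  -243a + 81b - 27c + 9d - 3e + k = -1099
  -32a + 16b - 8c + 4d - 2e + k = -97
  -a + b - c + d - e + k = 11
  k = 5
  a + b + c + d + e + k = 17
  32a + 16b + 8c + 4d + 2e + k = 251
Solving the system yields a = 6, b = 3, c = -2, d = 6, e = -1, k = 5.
So q(n) = 6n⁵ + 3n⁴ - 2n³ + 6n² - n + 5.
The coefficient of n^3 is -2.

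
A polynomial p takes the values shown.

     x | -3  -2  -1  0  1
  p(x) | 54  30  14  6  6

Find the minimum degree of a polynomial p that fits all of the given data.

Forward differences of the values at x = -3, -2, -1, 0, 1:
  p  : 54  30  14  6  6
  Δ  : -24  -16  -8  0
  Δ^2: 8  8  8
  Δ^3: 0  0
  Δ^4: 0
The second differences are constant (8) and nonzero, while all higher differences vanish, so the minimal degree is 2.

2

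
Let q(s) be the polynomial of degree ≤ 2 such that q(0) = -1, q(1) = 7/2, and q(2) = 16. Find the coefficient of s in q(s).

1/2

Write q(s) = as^2 + bs + c. Substituting each data point gives a linear system:
  c = -1
  a + b + c = 7/2
  4a + 2b + c = 16
Solving the system yields a = 4, b = 1/2, c = -1.
So q(s) = 4s^2 + (1/2)s - 1.
The coefficient of s is 1/2.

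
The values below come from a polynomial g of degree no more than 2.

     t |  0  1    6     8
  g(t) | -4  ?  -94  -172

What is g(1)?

-4

The 3 known points determine the degree-2 polynomial uniquely.
Write g(t) = at^2 + bt + c. Substituting each data point gives a linear system:
  c = -4
  36a + 6b + c = -94
  64a + 8b + c = -172
Solving the system yields a = -3, b = 3, c = -4.
So g(t) = -3t² + 3t - 4.
Then g(1) = -4.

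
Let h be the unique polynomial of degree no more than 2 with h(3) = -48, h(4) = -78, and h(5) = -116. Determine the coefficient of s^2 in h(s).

Write h(s) = as^2 + bs + c. Substituting each data point gives a linear system:
  9a + 3b + c = -48
  16a + 4b + c = -78
  25a + 5b + c = -116
Solving the system yields a = -4, b = -2, c = -6.
So h(s) = -4s^2 - 2s - 6.
The leading coefficient is -4.

-4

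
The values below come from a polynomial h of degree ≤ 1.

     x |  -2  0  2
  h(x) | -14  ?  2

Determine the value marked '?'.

-6

On equispaced nodes a degree-1 polynomial has vanishing second forward difference, so
  h(-2) - 2·h(0) + h(2) = 0.
Substituting the known values and solving for h(0):
  -2·h(0) = 12
  h(0) = -6.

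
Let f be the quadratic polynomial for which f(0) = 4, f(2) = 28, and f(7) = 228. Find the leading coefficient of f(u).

4

Write f(u) = au^2 + bu + c. Substituting each data point gives a linear system:
  c = 4
  4a + 2b + c = 28
  49a + 7b + c = 228
Solving the system yields a = 4, b = 4, c = 4.
So f(u) = 4u² + 4u + 4.
The leading coefficient is 4.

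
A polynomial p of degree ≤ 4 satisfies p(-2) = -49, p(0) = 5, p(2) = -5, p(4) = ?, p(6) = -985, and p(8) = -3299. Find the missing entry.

-175

On equispaced nodes a degree-4 polynomial has vanishing fifth forward difference, so
  - p(-2) + 5·p(0) - 10·p(2) + 10·p(4) - 5·p(6) + p(8) = 0.
Substituting the known values and solving for p(4):
  10·p(4) = -1750
  p(4) = -175.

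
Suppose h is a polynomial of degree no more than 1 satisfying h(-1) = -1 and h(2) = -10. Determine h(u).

Write h(u) = au + b. Substituting each data point gives a linear system:
  -a + b = -1
  2a + b = -10
Solving the system yields a = -3, b = -4.
So h(u) = -3u - 4.
Check: h(-1) = -1. ✓

h(u) = -3u - 4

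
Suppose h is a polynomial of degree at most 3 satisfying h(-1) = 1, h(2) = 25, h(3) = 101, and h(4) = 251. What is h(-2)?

Write h(s) = as^3 + bs^2 + cs + d. Substituting each data point gives a linear system:
  -a + b - c + d = 1
  8a + 4b + 2c + d = 25
  27a + 9b + 3c + d = 101
  64a + 16b + 4c + d = 251
Solving the system yields a = 4, b = 1, c = -5, d = -1.
So h(s) = 4s³ + s² - 5s - 1.
Then h(-2) = -19.

-19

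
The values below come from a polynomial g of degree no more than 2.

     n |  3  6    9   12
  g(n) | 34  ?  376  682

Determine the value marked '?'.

The 3 known points determine the degree-2 polynomial uniquely.
Write g(n) = an^2 + bn + c. Substituting each data point gives a linear system:
  9a + 3b + c = 34
  81a + 9b + c = 376
  144a + 12b + c = 682
Solving the system yields a = 5, b = -3, c = -2.
So g(n) = 5n^2 - 3n - 2.
Then g(6) = 160.

160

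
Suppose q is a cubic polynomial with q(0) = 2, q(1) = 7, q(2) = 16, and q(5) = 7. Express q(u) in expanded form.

Write q(u) = au^3 + bu^2 + cu + d. Substituting each data point gives a linear system:
  d = 2
  a + b + c + d = 7
  8a + 4b + 2c + d = 16
  125a + 25b + 5c + d = 7
Solving the system yields a = -1, b = 5, c = 1, d = 2.
So q(u) = -u³ + 5u² + u + 2.
Check: q(0) = 2. ✓

q(u) = -u^3 + 5u^2 + u + 2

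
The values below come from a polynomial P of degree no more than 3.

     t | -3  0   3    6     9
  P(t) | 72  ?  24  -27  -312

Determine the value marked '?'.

The 4 known points determine the degree-3 polynomial uniquely.
Write P(t) = at^3 + bt^2 + ct + d. Substituting each data point gives a linear system:
  -27a + 9b - 3c + d = 72
  27a + 9b + 3c + d = 24
  216a + 36b + 6c + d = -27
  729a + 81b + 9c + d = -312
Solving the system yields a = -1, b = 5, c = 1, d = 3.
So P(t) = -t^3 + 5t^2 + t + 3.
Then P(0) = 3.

3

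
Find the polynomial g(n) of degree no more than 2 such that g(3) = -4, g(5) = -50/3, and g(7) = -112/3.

g(n) = -n^2 + (5/3)n

Write g(n) = an^2 + bn + c. Substituting each data point gives a linear system:
  9a + 3b + c = -4
  25a + 5b + c = -50/3
  49a + 7b + c = -112/3
Solving the system yields a = -1, b = 5/3, c = 0.
So g(n) = -n^2 + (5/3)n.
Check: g(3) = -4. ✓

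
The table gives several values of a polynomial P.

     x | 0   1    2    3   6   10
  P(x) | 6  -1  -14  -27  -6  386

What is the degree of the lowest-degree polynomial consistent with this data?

3

Divided differences on the nodes 0, 1, 2, 3, 6, 10:
  order 0: 6  -1  -14  -27  -6  386
  order 1: -7  -13  -13  7  98
  order 2: -3  0  5  13
  order 3: 1  1  1
  order 4: 0  0
  order 5: 0
The order-3 divided differences are all 1 (nonzero) and every higher order vanishes, so the data lies on a polynomial of degree exactly 3.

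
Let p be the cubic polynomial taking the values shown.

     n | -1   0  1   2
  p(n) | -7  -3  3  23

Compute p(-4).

Write p(n) = an^3 + bn^2 + cn + d. Substituting each data point gives a linear system:
  -a + b - c + d = -7
  d = -3
  a + b + c + d = 3
  8a + 4b + 2c + d = 23
Solving the system yields a = 2, b = 1, c = 3, d = -3.
So p(n) = 2n³ + n² + 3n - 3.
Then p(-4) = -127.

-127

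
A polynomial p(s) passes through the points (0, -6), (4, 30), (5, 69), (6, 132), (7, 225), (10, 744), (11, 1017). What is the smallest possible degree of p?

Divided differences on the nodes 0, 4, 5, 6, 7, 10, 11:
  order 0: -6  30  69  132  225  744  1017
  order 1: 9  39  63  93  173  273
  order 2: 6  12  15  20  25
  order 3: 1  1  1  1
  order 4: 0  0  0
  order 5: 0  0
  order 6: 0
The order-3 divided differences are all 1 (nonzero) and every higher order vanishes, so the data lies on a polynomial of degree exactly 3.

3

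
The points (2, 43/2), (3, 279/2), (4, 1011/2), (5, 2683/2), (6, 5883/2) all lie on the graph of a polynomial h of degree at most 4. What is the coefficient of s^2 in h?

4

Write h(s) = as^4 + bs^3 + cs^2 + ds + e. Substituting each data point gives a linear system:
  16a + 8b + 4c + 2d + e = 43/2
  81a + 27b + 9c + 3d + e = 279/2
  256a + 64b + 16c + 4d + e = 1011/2
  625a + 125b + 25c + 5d + e = 2683/2
  1296a + 216b + 36c + 6d + e = 5883/2
Solving the system yields a = 3, b = -5, c = 4, d = -2, e = 3/2.
So h(s) = 3s^4 - 5s^3 + 4s^2 - 2s + 3/2.
The coefficient of s^2 is 4.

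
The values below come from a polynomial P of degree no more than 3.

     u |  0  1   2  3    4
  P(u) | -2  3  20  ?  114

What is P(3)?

The 4 known points determine the degree-3 polynomial uniquely.
Write P(u) = au^3 + bu^2 + cu + d. Substituting each data point gives a linear system:
  d = -2
  a + b + c + d = 3
  8a + 4b + 2c + d = 20
  64a + 16b + 4c + d = 114
Solving the system yields a = 1, b = 3, c = 1, d = -2.
So P(u) = u³ + 3u² + u - 2.
Then P(3) = 55.

55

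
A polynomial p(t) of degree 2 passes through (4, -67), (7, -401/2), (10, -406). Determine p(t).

p(t) = -4t^2 - (1/2)t - 1

Using the Lagrange interpolation formula with nodes 4, 7, 10:
  L_0(t) = (t - 7)(t - 10) / 18
  L_1(t) = (t - 4)(t - 10) / -9
  L_2(t) = (t - 4)(t - 7) / 18
Then p(t) = -67·L_0(t) - 401/2·L_1(t) - 406·L_2(t).
Expanding and collecting terms gives p(t) = -4t² - (1/2)t - 1.
Check: p(4) = -67. ✓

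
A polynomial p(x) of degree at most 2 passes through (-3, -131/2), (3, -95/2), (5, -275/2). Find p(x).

Using the Lagrange interpolation formula with nodes -3, 3, 5:
  L_0(x) = (x - 3)(x - 5) / 48
  L_1(x) = (x + 3)(x - 5) / -12
  L_2(x) = (x + 3)(x - 3) / 16
Then p(x) = -131/2·L_0(x) - 95/2·L_1(x) - 275/2·L_2(x).
Expanding and collecting terms gives p(x) = -6x^2 + 3x - 5/2.
Check: p(3) = -95/2. ✓

p(x) = -6x^2 + 3x - 5/2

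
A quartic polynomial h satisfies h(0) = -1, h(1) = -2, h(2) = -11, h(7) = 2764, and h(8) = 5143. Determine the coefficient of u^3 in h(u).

Write h(u) = au^4 + bu^3 + cu^2 + du + e. Substituting each data point gives a linear system:
  e = -1
  a + b + c + d + e = -2
  16a + 8b + 4c + 2d + e = -11
  2401a + 343b + 49c + 7d + e = 2764
  4096a + 512b + 64c + 8d + e = 5143
Solving the system yields a = 2, b = -6, c = 0, d = 3, e = -1.
So h(u) = 2u^4 - 6u^3 + 3u - 1.
The coefficient of u^3 is -6.

-6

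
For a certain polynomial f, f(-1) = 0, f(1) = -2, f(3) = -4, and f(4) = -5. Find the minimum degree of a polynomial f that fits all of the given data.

Divided differences on the nodes -1, 1, 3, 4:
  order 0: 0  -2  -4  -5
  order 1: -1  -1  -1
  order 2: 0  0
  order 3: 0
The order-1 divided differences are all -1 (nonzero) and every higher order vanishes, so the data lies on a polynomial of degree exactly 1.

1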